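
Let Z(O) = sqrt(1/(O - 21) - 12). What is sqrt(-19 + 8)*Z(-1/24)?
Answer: -78*sqrt(5555)/505 ≈ -11.512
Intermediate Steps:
Z(O) = sqrt(-12 + 1/(-21 + O)) (Z(O) = sqrt(1/(-21 + O) - 12) = sqrt(-12 + 1/(-21 + O)))
sqrt(-19 + 8)*Z(-1/24) = sqrt(-19 + 8)*sqrt((253 - (-12)/24)/(-21 - 1/24)) = sqrt(-11)*sqrt((253 - (-12)/24)/(-21 - 1*1/24)) = (I*sqrt(11))*sqrt((253 - 12*(-1/24))/(-21 - 1/24)) = (I*sqrt(11))*sqrt((253 + 1/2)/(-505/24)) = (I*sqrt(11))*sqrt(-24/505*507/2) = (I*sqrt(11))*sqrt(-6084/505) = (I*sqrt(11))*(78*I*sqrt(505)/505) = -78*sqrt(5555)/505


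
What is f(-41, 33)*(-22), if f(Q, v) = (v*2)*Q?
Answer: 59532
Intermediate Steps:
f(Q, v) = 2*Q*v (f(Q, v) = (2*v)*Q = 2*Q*v)
f(-41, 33)*(-22) = (2*(-41)*33)*(-22) = -2706*(-22) = 59532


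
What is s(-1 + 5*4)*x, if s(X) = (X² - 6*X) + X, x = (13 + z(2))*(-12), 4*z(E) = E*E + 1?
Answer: -45486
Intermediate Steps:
z(E) = ¼ + E²/4 (z(E) = (E*E + 1)/4 = (E² + 1)/4 = (1 + E²)/4 = ¼ + E²/4)
x = -171 (x = (13 + (¼ + (¼)*2²))*(-12) = (13 + (¼ + (¼)*4))*(-12) = (13 + (¼ + 1))*(-12) = (13 + 5/4)*(-12) = (57/4)*(-12) = -171)
s(X) = X² - 5*X
s(-1 + 5*4)*x = ((-1 + 5*4)*(-5 + (-1 + 5*4)))*(-171) = ((-1 + 20)*(-5 + (-1 + 20)))*(-171) = (19*(-5 + 19))*(-171) = (19*14)*(-171) = 266*(-171) = -45486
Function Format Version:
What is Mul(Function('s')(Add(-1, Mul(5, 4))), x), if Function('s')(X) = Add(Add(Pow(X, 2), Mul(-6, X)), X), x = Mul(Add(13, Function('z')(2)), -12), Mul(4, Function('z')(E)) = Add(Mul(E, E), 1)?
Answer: -45486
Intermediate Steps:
Function('z')(E) = Add(Rational(1, 4), Mul(Rational(1, 4), Pow(E, 2))) (Function('z')(E) = Mul(Rational(1, 4), Add(Mul(E, E), 1)) = Mul(Rational(1, 4), Add(Pow(E, 2), 1)) = Mul(Rational(1, 4), Add(1, Pow(E, 2))) = Add(Rational(1, 4), Mul(Rational(1, 4), Pow(E, 2))))
x = -171 (x = Mul(Add(13, Add(Rational(1, 4), Mul(Rational(1, 4), Pow(2, 2)))), -12) = Mul(Add(13, Add(Rational(1, 4), Mul(Rational(1, 4), 4))), -12) = Mul(Add(13, Add(Rational(1, 4), 1)), -12) = Mul(Add(13, Rational(5, 4)), -12) = Mul(Rational(57, 4), -12) = -171)
Function('s')(X) = Add(Pow(X, 2), Mul(-5, X))
Mul(Function('s')(Add(-1, Mul(5, 4))), x) = Mul(Mul(Add(-1, Mul(5, 4)), Add(-5, Add(-1, Mul(5, 4)))), -171) = Mul(Mul(Add(-1, 20), Add(-5, Add(-1, 20))), -171) = Mul(Mul(19, Add(-5, 19)), -171) = Mul(Mul(19, 14), -171) = Mul(266, -171) = -45486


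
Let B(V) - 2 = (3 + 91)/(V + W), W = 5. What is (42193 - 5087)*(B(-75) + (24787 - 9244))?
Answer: 20186702968/35 ≈ 5.7676e+8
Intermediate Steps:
B(V) = 2 + 94/(5 + V) (B(V) = 2 + (3 + 91)/(V + 5) = 2 + 94/(5 + V))
(42193 - 5087)*(B(-75) + (24787 - 9244)) = (42193 - 5087)*(2*(52 - 75)/(5 - 75) + (24787 - 9244)) = 37106*(2*(-23)/(-70) + 15543) = 37106*(2*(-1/70)*(-23) + 15543) = 37106*(23/35 + 15543) = 37106*(544028/35) = 20186702968/35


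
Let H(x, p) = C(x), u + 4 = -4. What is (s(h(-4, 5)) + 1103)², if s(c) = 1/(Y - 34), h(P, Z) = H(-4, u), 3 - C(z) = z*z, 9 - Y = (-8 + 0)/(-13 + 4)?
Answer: 66043860100/54289 ≈ 1.2165e+6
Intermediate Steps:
u = -8 (u = -4 - 4 = -8)
Y = 73/9 (Y = 9 - (-8 + 0)/(-13 + 4) = 9 - (-8)/(-9) = 9 - (-8)*(-1)/9 = 9 - 1*8/9 = 9 - 8/9 = 73/9 ≈ 8.1111)
C(z) = 3 - z² (C(z) = 3 - z*z = 3 - z²)
H(x, p) = 3 - x²
h(P, Z) = -13 (h(P, Z) = 3 - 1*(-4)² = 3 - 1*16 = 3 - 16 = -13)
s(c) = -9/233 (s(c) = 1/(73/9 - 34) = 1/(-233/9) = -9/233)
(s(h(-4, 5)) + 1103)² = (-9/233 + 1103)² = (256990/233)² = 66043860100/54289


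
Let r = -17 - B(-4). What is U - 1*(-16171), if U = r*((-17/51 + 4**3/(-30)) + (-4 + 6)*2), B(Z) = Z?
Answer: 242266/15 ≈ 16151.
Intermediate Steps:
r = -13 (r = -17 - 1*(-4) = -17 + 4 = -13)
U = -299/15 (U = -13*((-17/51 + 4**3/(-30)) + (-4 + 6)*2) = -13*((-17*1/51 + 64*(-1/30)) + 2*2) = -13*((-1/3 - 32/15) + 4) = -13*(-37/15 + 4) = -13*23/15 = -299/15 ≈ -19.933)
U - 1*(-16171) = -299/15 - 1*(-16171) = -299/15 + 16171 = 242266/15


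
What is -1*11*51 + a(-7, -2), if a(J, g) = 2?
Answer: -559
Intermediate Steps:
-1*11*51 + a(-7, -2) = -1*11*51 + 2 = -11*51 + 2 = -561 + 2 = -559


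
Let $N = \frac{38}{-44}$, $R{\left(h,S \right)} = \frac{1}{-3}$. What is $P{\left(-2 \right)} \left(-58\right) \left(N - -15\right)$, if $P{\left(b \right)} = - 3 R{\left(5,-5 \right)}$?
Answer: $- \frac{9019}{11} \approx -819.91$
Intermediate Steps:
$R{\left(h,S \right)} = - \frac{1}{3}$
$P{\left(b \right)} = 1$ ($P{\left(b \right)} = \left(-3\right) \left(- \frac{1}{3}\right) = 1$)
$N = - \frac{19}{22}$ ($N = 38 \left(- \frac{1}{44}\right) = - \frac{19}{22} \approx -0.86364$)
$P{\left(-2 \right)} \left(-58\right) \left(N - -15\right) = 1 \left(-58\right) \left(- \frac{19}{22} - -15\right) = - 58 \left(- \frac{19}{22} + 15\right) = \left(-58\right) \frac{311}{22} = - \frac{9019}{11}$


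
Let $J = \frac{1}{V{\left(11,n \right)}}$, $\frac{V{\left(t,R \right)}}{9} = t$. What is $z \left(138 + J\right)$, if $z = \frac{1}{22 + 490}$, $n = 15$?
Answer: $\frac{13663}{50688} \approx 0.26955$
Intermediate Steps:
$V{\left(t,R \right)} = 9 t$
$J = \frac{1}{99}$ ($J = \frac{1}{9 \cdot 11} = \frac{1}{99} \approx 0.010101$)
$z = \frac{1}{512} \approx 0.0019531$
$z \left(138 + J\right) = \frac{138 + \frac{1}{99}}{512} = \frac{1}{512} \cdot \frac{13663}{99} = \frac{13663}{50688}$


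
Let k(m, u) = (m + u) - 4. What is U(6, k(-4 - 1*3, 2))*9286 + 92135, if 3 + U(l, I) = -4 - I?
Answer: 110707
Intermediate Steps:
k(m, u) = -4 + m + u
U(l, I) = -7 - I (U(l, I) = -3 + (-4 - I) = -7 - I)
U(6, k(-4 - 1*3, 2))*9286 + 92135 = (-7 - (-4 + (-4 - 1*3) + 2))*9286 + 92135 = (-7 - (-4 + (-4 - 3) + 2))*9286 + 92135 = (-7 - (-4 - 7 + 2))*9286 + 92135 = (-7 - 1*(-9))*9286 + 92135 = (-7 + 9)*9286 + 92135 = 2*9286 + 92135 = 18572 + 92135 = 110707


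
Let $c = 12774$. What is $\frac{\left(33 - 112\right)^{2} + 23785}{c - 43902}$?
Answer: $- \frac{15013}{15564} \approx -0.9646$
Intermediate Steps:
$\frac{\left(33 - 112\right)^{2} + 23785}{c - 43902} = \frac{\left(33 - 112\right)^{2} + 23785}{12774 - 43902} = \frac{\left(-79\right)^{2} + 23785}{-31128} = \left(6241 + 23785\right) \left(- \frac{1}{31128}\right) = 30026 \left(- \frac{1}{31128}\right) = - \frac{15013}{15564}$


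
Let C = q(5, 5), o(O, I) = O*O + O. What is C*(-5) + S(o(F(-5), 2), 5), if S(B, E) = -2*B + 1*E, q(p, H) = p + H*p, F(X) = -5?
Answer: -185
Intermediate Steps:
o(O, I) = O + O² (o(O, I) = O² + O = O + O²)
S(B, E) = E - 2*B (S(B, E) = -2*B + E = E - 2*B)
C = 30 (C = 5*(1 + 5) = 5*6 = 30)
C*(-5) + S(o(F(-5), 2), 5) = 30*(-5) + (5 - (-10)*(1 - 5)) = -150 + (5 - (-10)*(-4)) = -150 + (5 - 2*20) = -150 + (5 - 40) = -150 - 35 = -185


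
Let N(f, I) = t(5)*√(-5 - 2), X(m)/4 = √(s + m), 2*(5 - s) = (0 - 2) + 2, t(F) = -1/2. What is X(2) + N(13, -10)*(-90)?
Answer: √7*(4 + 45*I) ≈ 10.583 + 119.06*I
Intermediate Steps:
t(F) = -½ (t(F) = -1*½ = -½)
s = 5 (s = 5 - ((0 - 2) + 2)/2 = 5 - (-2 + 2)/2 = 5 - ½*0 = 5 + 0 = 5)
X(m) = 4*√(5 + m)
N(f, I) = -I*√7/2 (N(f, I) = -√(-5 - 2)/2 = -I*√7/2)
X(2) + N(13, -10)*(-90) = 4*√(5 + 2) - I*√7/2*(-90) = 4*√7 + 45*I*√7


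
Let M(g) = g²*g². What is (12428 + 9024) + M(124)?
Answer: 236442828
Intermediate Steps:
M(g) = g⁴
(12428 + 9024) + M(124) = (12428 + 9024) + 124⁴ = 21452 + 236421376 = 236442828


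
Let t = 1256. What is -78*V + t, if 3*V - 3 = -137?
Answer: 4740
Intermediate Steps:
V = -134/3 (V = 1 + (⅓)*(-137) = 1 - 137/3 = -134/3 ≈ -44.667)
-78*V + t = -78*(-134/3) + 1256 = 3484 + 1256 = 4740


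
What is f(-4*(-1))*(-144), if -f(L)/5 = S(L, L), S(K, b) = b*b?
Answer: 11520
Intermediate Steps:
S(K, b) = b**2
f(L) = -5*L**2
f(-4*(-1))*(-144) = -5*(-4*(-1))**2*(-144) = -5*4**2*(-144) = -5*16*(-144) = -80*(-144) = 11520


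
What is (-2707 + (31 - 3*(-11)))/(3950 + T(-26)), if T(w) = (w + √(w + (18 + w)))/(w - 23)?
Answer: -12534723516/18735833905 - 129507*I*√34/37471667810 ≈ -0.66902 - 2.0153e-5*I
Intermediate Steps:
T(w) = (w + √(18 + 2*w))/(-23 + w)
(-2707 + (31 - 3*(-11)))/(3950 + T(-26)) = (-2707 + (31 - 3*(-11)))/(3950 + (-26 + √(18 + 2*(-26)))/(-23 - 26)) = (-2707 + (31 + 33))/(3950 + (-26 + √(18 - 52))/(-49)) = (-2707 + 64)/(3950 - (-26 + √(-34))/49) = -2643/(3950 - (-26 + I*√34)/49) = -2643/(3950 + (26/49 - I*√34/49)) = -2643/(193576/49 - I*√34/49)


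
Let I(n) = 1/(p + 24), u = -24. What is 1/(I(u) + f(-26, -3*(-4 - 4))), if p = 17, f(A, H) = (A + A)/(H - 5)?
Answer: -779/2113 ≈ -0.36867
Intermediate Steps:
f(A, H) = 2*A/(-5 + H) (f(A, H) = (2*A)/(-5 + H) = 2*A/(-5 + H))
I(n) = 1/41 (I(n) = 1/(17 + 24) = 1/41)
1/(I(u) + f(-26, -3*(-4 - 4))) = 1/(1/41 + 2*(-26)/(-5 - 3*(-4 - 4))) = 1/(1/41 + 2*(-26)/(-5 - 3*(-8))) = 1/(1/41 + 2*(-26)/(-5 + 24)) = 1/(1/41 + 2*(-26)/19) = 1/(1/41 + 2*(-26)*(1/19)) = 1/(1/41 - 52/19) = 1/(-2113/779) = -779/2113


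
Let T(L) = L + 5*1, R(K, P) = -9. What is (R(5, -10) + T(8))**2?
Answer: 16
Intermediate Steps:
T(L) = 5 + L (T(L) = L + 5 = 5 + L)
(R(5, -10) + T(8))**2 = (-9 + (5 + 8))**2 = (-9 + 13)**2 = 4**2 = 16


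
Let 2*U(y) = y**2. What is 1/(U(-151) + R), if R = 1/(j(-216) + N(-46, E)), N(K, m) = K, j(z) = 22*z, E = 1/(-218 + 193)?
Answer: 2399/27349799 ≈ 8.7715e-5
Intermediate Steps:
E = -1/25 (E = 1/(-25) = -1/25 ≈ -0.040000)
R = -1/4798 (R = 1/(22*(-216) - 46) = 1/(-4752 - 46) = 1/(-4798) = -1/4798 ≈ -0.00020842)
U(y) = y**2/2
1/(U(-151) + R) = 1/((1/2)*(-151)**2 - 1/4798) = 1/((1/2)*22801 - 1/4798) = 1/(22801/2 - 1/4798) = 1/(27349799/2399) = 2399/27349799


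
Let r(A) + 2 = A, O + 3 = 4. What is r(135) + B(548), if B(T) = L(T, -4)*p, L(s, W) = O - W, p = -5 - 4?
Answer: 88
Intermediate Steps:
O = 1 (O = -3 + 4 = 1)
r(A) = -2 + A
p = -9
L(s, W) = 1 - W
B(T) = -45 (B(T) = (1 - 1*(-4))*(-9) = (1 + 4)*(-9) = 5*(-9) = -45)
r(135) + B(548) = (-2 + 135) - 45 = 133 - 45 = 88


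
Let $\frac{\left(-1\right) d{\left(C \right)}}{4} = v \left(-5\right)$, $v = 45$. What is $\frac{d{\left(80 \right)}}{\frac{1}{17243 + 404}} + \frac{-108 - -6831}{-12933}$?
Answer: $\frac{7607621451}{479} \approx 1.5882 \cdot 10^{7}$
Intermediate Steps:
$d{\left(C \right)} = 900$ ($d{\left(C \right)} = - 4 \cdot 45 \left(-5\right) = \left(-4\right) \left(-225\right) = 900$)
$\frac{d{\left(80 \right)}}{\frac{1}{17243 + 404}} + \frac{-108 - -6831}{-12933} = \frac{900}{\frac{1}{17243 + 404}} + \frac{-108 - -6831}{-12933} = \frac{900}{\frac{1}{17647}} + \left(-108 + 6831\right) \left(- \frac{1}{12933}\right) = 900 \frac{1}{\frac{1}{17647}} + 6723 \left(- \frac{1}{12933}\right) = 900 \cdot 17647 - \frac{249}{479} = 15882300 - \frac{249}{479} = \frac{7607621451}{479}$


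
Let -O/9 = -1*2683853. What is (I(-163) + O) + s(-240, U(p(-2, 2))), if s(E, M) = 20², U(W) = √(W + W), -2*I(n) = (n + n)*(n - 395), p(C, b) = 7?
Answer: 24064123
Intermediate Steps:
I(n) = -n*(-395 + n) (I(n) = -(n + n)*(n - 395)/2 = -2*n*(-395 + n)/2 = -n*(-395 + n))
O = 24154677 (O = -(-9)*2683853 = -9*(-2683853) = 24154677)
U(W) = √2*√W (U(W) = √(2*W) = √2*√W)
s(E, M) = 400
(I(-163) + O) + s(-240, U(p(-2, 2))) = (-163*(395 - 1*(-163)) + 24154677) + 400 = (-163*(395 + 163) + 24154677) + 400 = (-163*558 + 24154677) + 400 = (-90954 + 24154677) + 400 = 24063723 + 400 = 24064123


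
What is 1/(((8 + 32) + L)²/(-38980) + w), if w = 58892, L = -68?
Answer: 9745/573902344 ≈ 1.6980e-5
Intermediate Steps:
1/(((8 + 32) + L)²/(-38980) + w) = 1/(((8 + 32) - 68)²/(-38980) + 58892) = 1/((40 - 68)²*(-1/38980) + 58892) = 1/((-28)²*(-1/38980) + 58892) = 1/(784*(-1/38980) + 58892) = 1/(-196/9745 + 58892) = 1/(573902344/9745) = 9745/573902344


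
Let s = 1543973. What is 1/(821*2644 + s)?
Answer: 1/3714697 ≈ 2.6920e-7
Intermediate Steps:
1/(821*2644 + s) = 1/(821*2644 + 1543973) = 1/(2170724 + 1543973) = 1/3714697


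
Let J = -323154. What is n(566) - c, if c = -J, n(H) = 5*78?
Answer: -322764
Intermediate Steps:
n(H) = 390
c = 323154 (c = -1*(-323154) = 323154)
n(566) - c = 390 - 1*323154 = 390 - 323154 = -322764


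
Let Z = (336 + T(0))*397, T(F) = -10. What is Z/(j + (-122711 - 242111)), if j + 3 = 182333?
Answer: -64711/91246 ≈ -0.70919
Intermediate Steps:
j = 182330 (j = -3 + 182333 = 182330)
Z = 129422 (Z = (336 - 10)*397 = 326*397 = 129422)
Z/(j + (-122711 - 242111)) = 129422/(182330 + (-122711 - 242111)) = 129422/(182330 - 364822) = 129422/(-182492) = 129422*(-1/182492) = -64711/91246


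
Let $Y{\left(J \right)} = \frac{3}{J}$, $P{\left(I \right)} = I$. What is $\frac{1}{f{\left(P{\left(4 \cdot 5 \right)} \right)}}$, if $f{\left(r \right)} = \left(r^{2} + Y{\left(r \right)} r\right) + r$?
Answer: $\frac{1}{423} \approx 0.0023641$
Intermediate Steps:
$f{\left(r \right)} = 3 + r + r^{2}$ ($f{\left(r \right)} = \left(r^{2} + \frac{3}{r} r\right) + r = \left(r^{2} + 3\right) + r = \left(3 + r^{2}\right) + r = 3 + r + r^{2}$)
$\frac{1}{f{\left(P{\left(4 \cdot 5 \right)} \right)}} = \frac{1}{3 + 4 \cdot 5 \left(1 + 4 \cdot 5\right)} = \frac{1}{3 + 20 \left(1 + 20\right)} = \frac{1}{3 + 20 \cdot 21} = \frac{1}{3 + 420} = \frac{1}{423}$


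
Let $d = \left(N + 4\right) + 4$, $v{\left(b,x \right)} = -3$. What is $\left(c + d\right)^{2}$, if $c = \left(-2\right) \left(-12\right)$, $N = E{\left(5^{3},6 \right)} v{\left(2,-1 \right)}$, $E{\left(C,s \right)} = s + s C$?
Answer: $4999696$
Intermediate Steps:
$E{\left(C,s \right)} = s + C s$
$N = -2268$ ($N = 6 \left(1 + 5^{3}\right) \left(-3\right) = 6 \left(1 + 125\right) \left(-3\right) = 6 \cdot 126 \left(-3\right) = 756 \left(-3\right) = -2268$)
$c = 24$
$d = -2260$ ($d = \left(-2268 + 4\right) + 4 = -2264 + 4 = -2260$)
$\left(c + d\right)^{2} = \left(24 - 2260\right)^{2} = \left(-2236\right)^{2} = 4999696$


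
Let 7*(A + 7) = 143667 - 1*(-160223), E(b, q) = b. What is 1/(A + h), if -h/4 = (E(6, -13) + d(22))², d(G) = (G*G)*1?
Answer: -7/6418959 ≈ -1.0905e-6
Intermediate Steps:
d(G) = G² (d(G) = G²*1 = G²)
A = 303841/7 (A = -7 + (143667 - 1*(-160223))/7 = -7 + (143667 + 160223)/7 = -7 + (⅐)*303890 = -7 + 303890/7 = 303841/7 ≈ 43406.)
h = -960400 (h = -4*(6 + 22²)² = -4*(6 + 484)² = -4*490² = -4*240100 = -960400)
1/(A + h) = 1/(303841/7 - 960400) = 1/(-6418959/7) = -7/6418959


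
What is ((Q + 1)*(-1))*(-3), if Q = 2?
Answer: 9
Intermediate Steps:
((Q + 1)*(-1))*(-3) = ((2 + 1)*(-1))*(-3) = (3*(-1))*(-3) = -3*(-3) = 9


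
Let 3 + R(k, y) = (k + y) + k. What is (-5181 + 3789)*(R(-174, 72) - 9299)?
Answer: 13332576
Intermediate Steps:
R(k, y) = -3 + y + 2*k (R(k, y) = -3 + ((k + y) + k) = -3 + (y + 2*k) = -3 + y + 2*k)
(-5181 + 3789)*(R(-174, 72) - 9299) = (-5181 + 3789)*((-3 + 72 + 2*(-174)) - 9299) = -1392*((-3 + 72 - 348) - 9299) = -1392*(-279 - 9299) = -1392*(-9578) = 13332576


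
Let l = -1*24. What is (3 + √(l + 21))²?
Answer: (3 + I*√3)² ≈ 6.0 + 10.392*I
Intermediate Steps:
l = -24
(3 + √(l + 21))² = (3 + √(-24 + 21))² = (3 + √(-3))² = (3 + I*√3)²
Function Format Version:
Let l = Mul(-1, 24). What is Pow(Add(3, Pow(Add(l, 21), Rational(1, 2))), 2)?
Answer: Pow(Add(3, Mul(I, Pow(3, Rational(1, 2)))), 2) ≈ Add(6.0000, Mul(10.392, I))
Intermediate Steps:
l = -24
Pow(Add(3, Pow(Add(l, 21), Rational(1, 2))), 2) = Pow(Add(3, Pow(Add(-24, 21), Rational(1, 2))), 2) = Pow(Add(3, Pow(-3, Rational(1, 2))), 2) = Pow(Add(3, Mul(I, Pow(3, Rational(1, 2)))), 2)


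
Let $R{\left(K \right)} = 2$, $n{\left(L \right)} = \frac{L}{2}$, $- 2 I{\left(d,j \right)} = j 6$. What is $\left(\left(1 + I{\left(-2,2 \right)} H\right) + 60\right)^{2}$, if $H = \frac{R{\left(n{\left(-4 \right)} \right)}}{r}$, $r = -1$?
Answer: $5329$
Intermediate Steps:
$I{\left(d,j \right)} = - 3 j$ ($I{\left(d,j \right)} = - \frac{j 6}{2} = - \frac{6 j}{2} = - 3 j$)
$n{\left(L \right)} = \frac{L}{2}$ ($n{\left(L \right)} = L \frac{1}{2} = \frac{L}{2}$)
$H = -2$ ($H = \frac{2}{-1} = 2 \left(-1\right) = -2$)
$\left(\left(1 + I{\left(-2,2 \right)} H\right) + 60\right)^{2} = \left(\left(1 + \left(-3\right) 2 \left(-2\right)\right) + 60\right)^{2} = \left(\left(1 - -12\right) + 60\right)^{2} = \left(\left(1 + 12\right) + 60\right)^{2} = \left(13 + 60\right)^{2} = 73^{2} = 5329$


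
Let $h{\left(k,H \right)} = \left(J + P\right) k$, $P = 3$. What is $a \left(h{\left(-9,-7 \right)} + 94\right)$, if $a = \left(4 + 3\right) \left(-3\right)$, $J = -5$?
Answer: $-2352$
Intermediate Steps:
$a = -21$ ($a = 7 \left(-3\right) = -21$)
$h{\left(k,H \right)} = - 2 k$ ($h{\left(k,H \right)} = \left(-5 + 3\right) k = - 2 k$)
$a \left(h{\left(-9,-7 \right)} + 94\right) = - 21 \left(\left(-2\right) \left(-9\right) + 94\right) = - 21 \left(18 + 94\right) = \left(-21\right) 112 = -2352$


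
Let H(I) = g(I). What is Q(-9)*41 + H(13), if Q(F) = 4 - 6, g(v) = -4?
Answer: -86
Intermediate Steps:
H(I) = -4
Q(F) = -2
Q(-9)*41 + H(13) = -2*41 - 4 = -82 - 4 = -86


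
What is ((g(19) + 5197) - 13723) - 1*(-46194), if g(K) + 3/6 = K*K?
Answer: 76057/2 ≈ 38029.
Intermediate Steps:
g(K) = -1/2 + K**2 (g(K) = -1/2 + K*K = -1/2 + K**2)
((g(19) + 5197) - 13723) - 1*(-46194) = (((-1/2 + 19**2) + 5197) - 13723) - 1*(-46194) = (((-1/2 + 361) + 5197) - 13723) + 46194 = ((721/2 + 5197) - 13723) + 46194 = (11115/2 - 13723) + 46194 = -16331/2 + 46194 = 76057/2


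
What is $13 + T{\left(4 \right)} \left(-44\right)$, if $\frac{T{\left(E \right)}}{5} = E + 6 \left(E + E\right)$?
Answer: $-11427$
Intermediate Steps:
$T{\left(E \right)} = 65 E$ ($T{\left(E \right)} = 5 \left(E + 6 \left(E + E\right)\right) = 5 \left(E + 6 \cdot 2 E\right) = 5 \left(E + 12 E\right) = 5 \cdot 13 E = 65 E$)
$13 + T{\left(4 \right)} \left(-44\right) = 13 + 65 \cdot 4 \left(-44\right) = 13 + 260 \left(-44\right) = 13 - 11440 = -11427$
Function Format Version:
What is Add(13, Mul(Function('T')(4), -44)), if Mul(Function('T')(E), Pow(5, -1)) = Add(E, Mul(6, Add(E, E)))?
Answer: -11427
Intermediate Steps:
Function('T')(E) = Mul(65, E) (Function('T')(E) = Mul(5, Add(E, Mul(6, Add(E, E)))) = Mul(5, Add(E, Mul(6, Mul(2, E)))) = Mul(5, Add(E, Mul(12, E))) = Mul(5, Mul(13, E)) = Mul(65, E))
Add(13, Mul(Function('T')(4), -44)) = Add(13, Mul(Mul(65, 4), -44)) = Add(13, Mul(260, -44)) = Add(13, -11440) = -11427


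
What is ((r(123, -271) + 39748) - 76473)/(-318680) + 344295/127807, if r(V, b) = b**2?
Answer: 26256842197/10182383690 ≈ 2.5787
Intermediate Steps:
((r(123, -271) + 39748) - 76473)/(-318680) + 344295/127807 = (((-271)**2 + 39748) - 76473)/(-318680) + 344295/127807 = ((73441 + 39748) - 76473)*(-1/318680) + 344295*(1/127807) = (113189 - 76473)*(-1/318680) + 344295/127807 = 36716*(-1/318680) + 344295/127807 = -9179/79670 + 344295/127807 = 26256842197/10182383690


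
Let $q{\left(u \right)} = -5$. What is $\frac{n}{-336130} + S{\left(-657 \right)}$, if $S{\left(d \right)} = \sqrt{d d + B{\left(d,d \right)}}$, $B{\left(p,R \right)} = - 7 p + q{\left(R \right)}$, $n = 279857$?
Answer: $- \frac{279857}{336130} + \sqrt{436243} \approx 659.65$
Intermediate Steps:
$B{\left(p,R \right)} = -5 - 7 p$ ($B{\left(p,R \right)} = - 7 p - 5 = -5 - 7 p$)
$S{\left(d \right)} = \sqrt{-5 + d^{2} - 7 d}$ ($S{\left(d \right)} = \sqrt{d d - \left(5 + 7 d\right)} = \sqrt{d^{2} - \left(5 + 7 d\right)} = \sqrt{-5 + d^{2} - 7 d}$)
$\frac{n}{-336130} + S{\left(-657 \right)} = \frac{279857}{-336130} + \sqrt{-5 + \left(-657\right)^{2} - -4599} = 279857 \left(- \frac{1}{336130}\right) + \sqrt{-5 + 431649 + 4599} = - \frac{279857}{336130} + \sqrt{436243}$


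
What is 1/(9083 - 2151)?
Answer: 1/6932 ≈ 0.00014426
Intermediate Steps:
1/(9083 - 2151) = 1/6932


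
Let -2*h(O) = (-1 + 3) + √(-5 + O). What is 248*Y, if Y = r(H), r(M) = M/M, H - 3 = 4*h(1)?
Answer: 248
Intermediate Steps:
h(O) = -1 - √(-5 + O)/2 (h(O) = -((-1 + 3) + √(-5 + O))/2 = -(2 + √(-5 + O))/2 = -1 - √(-5 + O)/2)
H = -1 - 4*I (H = 3 + 4*(-1 - √(-5 + 1)/2) = 3 + 4*(-1 - I) = 3 + (-4 - 4*I) = -1 - 4*I ≈ -1.0 - 4.0*I)
r(M) = 1
Y = 1
248*Y = 248*1 = 248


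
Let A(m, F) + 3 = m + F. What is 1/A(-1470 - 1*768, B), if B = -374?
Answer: -1/2615 ≈ -0.00038241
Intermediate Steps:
A(m, F) = -3 + F + m (A(m, F) = -3 + (m + F) = -3 + (F + m) = -3 + F + m)
1/A(-1470 - 1*768, B) = 1/(-3 - 374 + (-1470 - 1*768)) = 1/(-3 - 374 + (-1470 - 768)) = 1/(-3 - 374 - 2238) = 1/(-2615) = -1/2615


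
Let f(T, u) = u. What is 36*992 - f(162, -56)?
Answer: 35768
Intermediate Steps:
36*992 - f(162, -56) = 36*992 - 1*(-56) = 35712 + 56 = 35768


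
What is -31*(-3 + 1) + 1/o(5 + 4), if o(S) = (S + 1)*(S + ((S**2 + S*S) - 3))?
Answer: 104161/1680 ≈ 62.001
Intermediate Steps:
o(S) = (1 + S)*(-3 + S + 2*S**2) (o(S) = (1 + S)*(S + ((S**2 + S**2) - 3)) = (1 + S)*(S + (2*S**2 - 3)) = (1 + S)*(S + (-3 + 2*S**2)) = (1 + S)*(-3 + S + 2*S**2))
-31*(-3 + 1) + 1/o(5 + 4) = -31*(-3 + 1) + 1/(-3 - 2*(5 + 4) + 2*(5 + 4)**3 + 3*(5 + 4)**2) = -(-62) + 1/(-3 - 2*9 + 2*9**3 + 3*9**2) = -31*(-2) + 1/(-3 - 18 + 2*729 + 3*81) = 62 + 1/(-3 - 18 + 1458 + 243) = 62 + 1/1680 = 104161/1680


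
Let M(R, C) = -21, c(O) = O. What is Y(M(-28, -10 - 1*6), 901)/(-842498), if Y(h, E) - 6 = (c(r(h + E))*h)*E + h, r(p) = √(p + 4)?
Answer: 15/842498 + 18921*√221/421249 ≈ 0.66775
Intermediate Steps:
r(p) = √(4 + p)
Y(h, E) = 6 + h + E*h*√(4 + E + h) (Y(h, E) = 6 + ((√(4 + (h + E))*h)*E + h) = 6 + ((√(4 + (E + h))*h)*E + h) = 6 + ((√(4 + E + h)*h)*E + h) = 6 + ((h*√(4 + E + h))*E + h) = 6 + (E*h*√(4 + E + h) + h) = 6 + (h + E*h*√(4 + E + h)) = 6 + h + E*h*√(4 + E + h))
Y(M(-28, -10 - 1*6), 901)/(-842498) = (6 - 21 + 901*(-21)*√(4 + 901 - 21))/(-842498) = (6 - 21 + 901*(-21)*√884)*(-1/842498) = (6 - 21 + 901*(-21)*(2*√221))*(-1/842498) = (6 - 21 - 37842*√221)*(-1/842498) = (-15 - 37842*√221)*(-1/842498) = 15/842498 + 18921*√221/421249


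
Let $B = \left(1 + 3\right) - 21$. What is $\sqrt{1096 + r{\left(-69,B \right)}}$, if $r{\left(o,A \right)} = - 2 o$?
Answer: $\sqrt{1234} \approx 35.128$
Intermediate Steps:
$B = -17$ ($B = 4 - 21 = -17$)
$\sqrt{1096 + r{\left(-69,B \right)}} = \sqrt{1096 - -138} = \sqrt{1096 + 138} = \sqrt{1234}$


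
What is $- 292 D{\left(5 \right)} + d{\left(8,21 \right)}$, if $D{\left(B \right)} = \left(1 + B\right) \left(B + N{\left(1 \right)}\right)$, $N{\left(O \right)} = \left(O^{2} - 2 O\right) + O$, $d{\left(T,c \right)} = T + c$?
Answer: $-8731$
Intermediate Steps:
$N{\left(O \right)} = O^{2} - O$
$D{\left(B \right)} = B \left(1 + B\right)$ ($D{\left(B \right)} = \left(1 + B\right) \left(B + 1 \left(-1 + 1\right)\right) = \left(1 + B\right) \left(B + 1 \cdot 0\right) = \left(1 + B\right) \left(B + 0\right) = \left(1 + B\right) B = B \left(1 + B\right)$)
$- 292 D{\left(5 \right)} + d{\left(8,21 \right)} = - 292 \cdot 5 \left(1 + 5\right) + \left(8 + 21\right) = - 292 \cdot 5 \cdot 6 + 29 = \left(-292\right) 30 + 29 = -8760 + 29 = -8731$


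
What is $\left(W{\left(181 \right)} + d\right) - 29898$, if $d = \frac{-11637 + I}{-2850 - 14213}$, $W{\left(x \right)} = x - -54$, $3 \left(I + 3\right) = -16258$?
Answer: $- \frac{1518368129}{51189} \approx -29662.0$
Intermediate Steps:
$I = - \frac{16267}{3}$ ($I = -3 + \frac{1}{3} \left(-16258\right) = -3 - \frac{16258}{3} = - \frac{16267}{3} \approx -5422.3$)
$W{\left(x \right)} = 54 + x$ ($W{\left(x \right)} = x + 54 = 54 + x$)
$d = \frac{51178}{51189}$ ($d = \frac{-11637 - \frac{16267}{3}}{-2850 - 14213} = - \frac{51178}{3 \left(-17063\right)} = \left(- \frac{51178}{3}\right) \left(- \frac{1}{17063}\right) = \frac{51178}{51189} \approx 0.99979$)
$\left(W{\left(181 \right)} + d\right) - 29898 = \left(\left(54 + 181\right) + \frac{51178}{51189}\right) - 29898 = \left(235 + \frac{51178}{51189}\right) - 29898 = \frac{12080593}{51189} - 29898 = - \frac{1518368129}{51189}$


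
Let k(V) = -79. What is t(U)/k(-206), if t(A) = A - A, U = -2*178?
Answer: 0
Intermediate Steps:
U = -356
t(A) = 0
t(U)/k(-206) = 0/(-79) = 0*(-1/79) = 0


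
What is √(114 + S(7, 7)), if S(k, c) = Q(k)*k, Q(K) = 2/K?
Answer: 2*√29 ≈ 10.770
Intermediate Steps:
S(k, c) = 2 (S(k, c) = (2/k)*k = 2)
√(114 + S(7, 7)) = √(114 + 2) = √116 = 2*√29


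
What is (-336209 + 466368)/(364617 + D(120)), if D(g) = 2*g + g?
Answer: 130159/364977 ≈ 0.35662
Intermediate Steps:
D(g) = 3*g
(-336209 + 466368)/(364617 + D(120)) = (-336209 + 466368)/(364617 + 3*120) = 130159/(364617 + 360) = 130159/364977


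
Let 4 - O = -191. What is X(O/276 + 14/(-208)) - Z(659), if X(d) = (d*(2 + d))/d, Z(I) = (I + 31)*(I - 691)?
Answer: 52821673/2392 ≈ 22083.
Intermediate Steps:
O = 195 (O = 4 - 1*(-191) = 4 + 191 = 195)
Z(I) = (-691 + I)*(31 + I) (Z(I) = (31 + I)*(-691 + I) = (-691 + I)*(31 + I))
X(d) = 2 + d
X(O/276 + 14/(-208)) - Z(659) = (2 + (195/276 + 14/(-208))) - (-21421 + 659² - 660*659) = (2 + (195*(1/276) + 14*(-1/208))) - (-21421 + 434281 - 434940) = (2 + (65/92 - 7/104)) - 1*(-22080) = (2 + 1529/2392) + 22080 = 6313/2392 + 22080 = 52821673/2392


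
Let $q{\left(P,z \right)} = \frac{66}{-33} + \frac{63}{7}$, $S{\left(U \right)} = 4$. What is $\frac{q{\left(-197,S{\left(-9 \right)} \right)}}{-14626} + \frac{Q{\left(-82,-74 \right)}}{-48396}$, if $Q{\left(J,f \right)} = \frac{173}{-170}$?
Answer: $- \frac{27530471}{60166391160} \approx -0.00045757$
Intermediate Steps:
$q{\left(P,z \right)} = 7$ ($q{\left(P,z \right)} = 66 \left(- \frac{1}{33}\right) + 63 \cdot \frac{1}{7} = -2 + 9 = 7$)
$Q{\left(J,f \right)} = - \frac{173}{170}$ ($Q{\left(J,f \right)} = 173 \left(- \frac{1}{170}\right) = - \frac{173}{170}$)
$\frac{q{\left(-197,S{\left(-9 \right)} \right)}}{-14626} + \frac{Q{\left(-82,-74 \right)}}{-48396} = \frac{7}{-14626} - \frac{173}{170 \left(-48396\right)} = 7 \left(- \frac{1}{14626}\right) - - \frac{173}{8227320} = - \frac{7}{14626} + \frac{173}{8227320} = - \frac{27530471}{60166391160}$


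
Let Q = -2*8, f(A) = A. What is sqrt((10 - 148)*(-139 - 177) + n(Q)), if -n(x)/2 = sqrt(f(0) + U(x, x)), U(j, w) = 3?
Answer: sqrt(43608 - 2*sqrt(3)) ≈ 208.82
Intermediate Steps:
Q = -16
n(x) = -2*sqrt(3) (n(x) = -2*sqrt(0 + 3) = -2*sqrt(3))
sqrt((10 - 148)*(-139 - 177) + n(Q)) = sqrt((10 - 148)*(-139 - 177) - 2*sqrt(3)) = sqrt(-138*(-316) - 2*sqrt(3)) = sqrt(43608 - 2*sqrt(3))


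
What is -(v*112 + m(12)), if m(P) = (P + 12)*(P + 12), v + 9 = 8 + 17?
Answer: -2368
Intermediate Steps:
v = 16 (v = -9 + (8 + 17) = -9 + 25 = 16)
m(P) = (12 + P)**2 (m(P) = (12 + P)*(12 + P) = (12 + P)**2)
-(v*112 + m(12)) = -(16*112 + (12 + 12)**2) = -(1792 + 24**2) = -(1792 + 576) = -1*2368 = -2368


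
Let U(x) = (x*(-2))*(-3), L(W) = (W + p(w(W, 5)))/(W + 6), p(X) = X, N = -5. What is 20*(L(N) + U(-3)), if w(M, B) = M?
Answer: -560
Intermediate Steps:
L(W) = 2*W/(6 + W) (L(W) = (W + W)/(W + 6) = (2*W)/(6 + W) = 2*W/(6 + W))
U(x) = 6*x (U(x) = -2*x*(-3) = 6*x)
20*(L(N) + U(-3)) = 20*(2*(-5)/(6 - 5) + 6*(-3)) = 20*(2*(-5)/1 - 18) = 20*(2*(-5)*1 - 18) = 20*(-10 - 18) = 20*(-28) = -560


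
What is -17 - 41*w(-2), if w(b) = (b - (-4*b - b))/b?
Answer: -263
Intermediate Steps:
w(b) = 6 (w(b) = (b - (-5)*b)/b = (b + 5*b)/b = (6*b)/b = 6)
-17 - 41*w(-2) = -17 - 41*6 = -17 - 246 = -263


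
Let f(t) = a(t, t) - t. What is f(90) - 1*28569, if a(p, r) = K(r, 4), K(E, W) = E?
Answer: -28569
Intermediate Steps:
a(p, r) = r
f(t) = 0 (f(t) = t - t = 0)
f(90) - 1*28569 = 0 - 1*28569 = 0 - 28569 = -28569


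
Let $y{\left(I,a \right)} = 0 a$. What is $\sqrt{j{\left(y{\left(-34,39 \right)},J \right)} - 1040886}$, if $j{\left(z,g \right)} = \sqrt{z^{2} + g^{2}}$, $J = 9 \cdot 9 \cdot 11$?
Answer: $33 i \sqrt{955} \approx 1019.8 i$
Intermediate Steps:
$y{\left(I,a \right)} = 0$
$J = 891$ ($J = 81 \cdot 11 = 891$)
$j{\left(z,g \right)} = \sqrt{g^{2} + z^{2}}$
$\sqrt{j{\left(y{\left(-34,39 \right)},J \right)} - 1040886} = \sqrt{\sqrt{891^{2} + 0^{2}} - 1040886} = \sqrt{\sqrt{793881 + 0} - 1040886} = \sqrt{\sqrt{793881} - 1040886} = \sqrt{891 - 1040886} = \sqrt{-1039995} = 33 i \sqrt{955}$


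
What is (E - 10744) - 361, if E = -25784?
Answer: -36889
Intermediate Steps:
(E - 10744) - 361 = (-25784 - 10744) - 361 = -36528 - 361 = -36889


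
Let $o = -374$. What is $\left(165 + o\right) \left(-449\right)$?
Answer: $93841$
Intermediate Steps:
$\left(165 + o\right) \left(-449\right) = \left(165 - 374\right) \left(-449\right) = \left(-209\right) \left(-449\right) = 93841$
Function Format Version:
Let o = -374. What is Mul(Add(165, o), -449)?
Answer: 93841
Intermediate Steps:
Mul(Add(165, o), -449) = Mul(Add(165, -374), -449) = Mul(-209, -449) = 93841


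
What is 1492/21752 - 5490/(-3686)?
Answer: 15614749/10022234 ≈ 1.5580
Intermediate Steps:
1492/21752 - 5490/(-3686) = 1492*(1/21752) - 5490*(-1/3686) = 373/5438 + 2745/1843 = 15614749/10022234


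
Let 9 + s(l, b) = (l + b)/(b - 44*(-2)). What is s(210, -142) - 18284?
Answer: -493945/27 ≈ -18294.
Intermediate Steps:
s(l, b) = -9 + (b + l)/(88 + b) (s(l, b) = -9 + (l + b)/(b - 44*(-2)) = -9 + (b + l)/(b + 88) = -9 + (b + l)/(88 + b))
s(210, -142) - 18284 = (-792 + 210 - 8*(-142))/(88 - 142) - 18284 = (-792 + 210 + 1136)/(-54) - 18284 = -1/54*554 - 18284 = -277/27 - 18284 = -493945/27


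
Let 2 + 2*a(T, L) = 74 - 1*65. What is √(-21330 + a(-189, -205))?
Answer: I*√85306/2 ≈ 146.04*I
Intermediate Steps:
a(T, L) = 7/2 (a(T, L) = -1 + (74 - 1*65)/2 = -1 + (74 - 65)/2 = -1 + (½)*9 = -1 + 9/2 = 7/2)
√(-21330 + a(-189, -205)) = √(-21330 + 7/2) = √(-42653/2) = I*√85306/2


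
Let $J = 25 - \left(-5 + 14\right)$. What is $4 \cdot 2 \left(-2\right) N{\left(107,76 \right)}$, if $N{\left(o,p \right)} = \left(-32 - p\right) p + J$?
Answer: $131072$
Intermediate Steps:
$J = 16$ ($J = 25 - 9 = 16$)
$N{\left(o,p \right)} = 16 + p \left(-32 - p\right)$ ($N{\left(o,p \right)} = \left(-32 - p\right) p + 16 = p \left(-32 - p\right) + 16 = 16 + p \left(-32 - p\right)$)
$4 \cdot 2 \left(-2\right) N{\left(107,76 \right)} = 4 \cdot 2 \left(-2\right) \left(16 - 76^{2} - 2432\right) = 8 \left(-2\right) \left(16 - 5776 - 2432\right) = - 16 \left(16 - 5776 - 2432\right) = \left(-16\right) \left(-8192\right) = 131072$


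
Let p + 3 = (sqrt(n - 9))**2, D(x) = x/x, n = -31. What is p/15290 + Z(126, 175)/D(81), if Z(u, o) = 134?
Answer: 2048817/15290 ≈ 134.00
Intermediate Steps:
D(x) = 1
p = -43 (p = -3 + (sqrt(-31 - 9))**2 = -3 + (sqrt(-40))**2 = -3 + (2*I*sqrt(10))**2 = -3 - 40 = -43)
p/15290 + Z(126, 175)/D(81) = -43/15290 + 134/1 = -43*1/15290 + 134*1 = -43/15290 + 134 = 2048817/15290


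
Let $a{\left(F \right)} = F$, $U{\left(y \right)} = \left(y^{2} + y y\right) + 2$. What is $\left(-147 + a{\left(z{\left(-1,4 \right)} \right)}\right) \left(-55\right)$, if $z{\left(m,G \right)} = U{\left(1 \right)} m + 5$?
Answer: $8030$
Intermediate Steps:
$U{\left(y \right)} = 2 + 2 y^{2}$ ($U{\left(y \right)} = \left(y^{2} + y^{2}\right) + 2 = 2 y^{2} + 2 = 2 + 2 y^{2}$)
$z{\left(m,G \right)} = 5 + 4 m$ ($z{\left(m,G \right)} = \left(2 + 2 \cdot 1^{2}\right) m + 5 = \left(2 + 2 \cdot 1\right) m + 5 = \left(2 + 2\right) m + 5 = 4 m + 5 = 5 + 4 m$)
$\left(-147 + a{\left(z{\left(-1,4 \right)} \right)}\right) \left(-55\right) = \left(-147 + \left(5 + 4 \left(-1\right)\right)\right) \left(-55\right) = \left(-147 + \left(5 - 4\right)\right) \left(-55\right) = \left(-147 + 1\right) \left(-55\right) = \left(-146\right) \left(-55\right) = 8030$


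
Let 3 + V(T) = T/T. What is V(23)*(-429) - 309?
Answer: 549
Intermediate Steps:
V(T) = -2 (V(T) = -3 + T/T = -3 + 1 = -2)
V(23)*(-429) - 309 = -2*(-429) - 309 = 858 - 309 = 549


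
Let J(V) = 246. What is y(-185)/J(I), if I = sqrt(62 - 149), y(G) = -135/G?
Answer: 9/3034 ≈ 0.0029664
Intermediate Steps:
I = I*sqrt(87) (I = sqrt(-87) = I*sqrt(87) ≈ 9.3274*I)
y(-185)/J(I) = -135/(-185)/246 = -135*(-1/185)*(1/246) = (27/37)*(1/246) = 9/3034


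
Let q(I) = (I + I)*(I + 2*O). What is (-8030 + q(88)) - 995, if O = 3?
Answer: 7519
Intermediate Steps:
q(I) = 2*I*(6 + I) (q(I) = (I + I)*(I + 2*3) = (2*I)*(I + 6) = (2*I)*(6 + I) = 2*I*(6 + I))
(-8030 + q(88)) - 995 = (-8030 + 2*88*(6 + 88)) - 995 = (-8030 + 2*88*94) - 995 = (-8030 + 16544) - 995 = 8514 - 995 = 7519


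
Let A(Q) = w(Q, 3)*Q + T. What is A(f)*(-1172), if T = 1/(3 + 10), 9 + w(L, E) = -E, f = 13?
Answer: 2375644/13 ≈ 1.8274e+5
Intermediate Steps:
w(L, E) = -9 - E
T = 1/13 ≈ 0.076923
A(Q) = 1/13 - 12*Q (A(Q) = (-9 - 1*3)*Q + 1/13 = (-9 - 3)*Q + 1/13 = -12*Q + 1/13 = 1/13 - 12*Q)
A(f)*(-1172) = (1/13 - 12*13)*(-1172) = (1/13 - 156)*(-1172) = -2027/13*(-1172) = 2375644/13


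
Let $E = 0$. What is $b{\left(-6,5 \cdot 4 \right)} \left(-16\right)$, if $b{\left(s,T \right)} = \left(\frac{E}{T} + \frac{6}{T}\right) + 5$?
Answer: $- \frac{424}{5} \approx -84.8$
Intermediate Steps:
$b{\left(s,T \right)} = 5 + \frac{6}{T}$ ($b{\left(s,T \right)} = \left(\frac{0}{T} + \frac{6}{T}\right) + 5 = \left(0 + \frac{6}{T}\right) + 5 = \frac{6}{T} + 5 = 5 + \frac{6}{T}$)
$b{\left(-6,5 \cdot 4 \right)} \left(-16\right) = \left(5 + \frac{6}{5 \cdot 4}\right) \left(-16\right) = \left(5 + \frac{6}{20}\right) \left(-16\right) = \left(5 + 6 \cdot \frac{1}{20}\right) \left(-16\right) = \left(5 + \frac{3}{10}\right) \left(-16\right) = \frac{53}{10} \left(-16\right) = - \frac{424}{5}$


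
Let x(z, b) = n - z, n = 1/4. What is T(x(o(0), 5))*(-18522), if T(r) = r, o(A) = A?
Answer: -9261/2 ≈ -4630.5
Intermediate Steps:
n = 1/4 ≈ 0.25000
x(z, b) = 1/4 - z
T(x(o(0), 5))*(-18522) = (1/4 - 1*0)*(-18522) = (1/4 + 0)*(-18522) = (1/4)*(-18522) = -9261/2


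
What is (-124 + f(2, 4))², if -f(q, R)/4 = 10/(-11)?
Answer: 1752976/121 ≈ 14487.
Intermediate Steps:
f(q, R) = 40/11 (f(q, R) = -40/(-11) = -40*(-1)/11 = -4*(-10/11) = 40/11)
(-124 + f(2, 4))² = (-124 + 40/11)² = (-1324/11)² = 1752976/121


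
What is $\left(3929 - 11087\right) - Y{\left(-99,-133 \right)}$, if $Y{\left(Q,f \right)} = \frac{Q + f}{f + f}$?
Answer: $- \frac{952130}{133} \approx -7158.9$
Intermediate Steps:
$Y{\left(Q,f \right)} = \frac{Q + f}{2 f}$
$\left(3929 - 11087\right) - Y{\left(-99,-133 \right)} = \left(3929 - 11087\right) - \frac{-99 - 133}{2 \left(-133\right)} = -7158 - \frac{1}{2} \left(- \frac{1}{133}\right) \left(-232\right) = -7158 - \frac{116}{133} = - \frac{952130}{133}$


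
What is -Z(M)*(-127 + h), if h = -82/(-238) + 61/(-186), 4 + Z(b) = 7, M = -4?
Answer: 2810651/7378 ≈ 380.95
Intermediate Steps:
Z(b) = 3 (Z(b) = -4 + 7 = 3)
h = 367/22134 (h = -82*(-1/238) + 61*(-1/186) = 41/119 - 61/186 = 367/22134 ≈ 0.016581)
-Z(M)*(-127 + h) = -3*(-127 + 367/22134) = -3*(-2810651)/22134 = -1*(-2810651/7378) = 2810651/7378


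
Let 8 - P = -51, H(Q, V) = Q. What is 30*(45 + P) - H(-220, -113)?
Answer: 3340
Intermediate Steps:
P = 59 (P = 8 - 1*(-51) = 8 + 51 = 59)
30*(45 + P) - H(-220, -113) = 30*(45 + 59) - 1*(-220) = 30*104 + 220 = 3120 + 220 = 3340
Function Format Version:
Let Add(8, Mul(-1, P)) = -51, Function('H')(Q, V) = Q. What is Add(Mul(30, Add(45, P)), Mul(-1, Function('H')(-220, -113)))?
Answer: 3340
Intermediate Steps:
P = 59 (P = Add(8, Mul(-1, -51)) = Add(8, 51) = 59)
Add(Mul(30, Add(45, P)), Mul(-1, Function('H')(-220, -113))) = Add(Mul(30, Add(45, 59)), Mul(-1, -220)) = Add(Mul(30, 104), 220) = Add(3120, 220) = 3340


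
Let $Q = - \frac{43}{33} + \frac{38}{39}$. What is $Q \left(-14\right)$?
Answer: $\frac{658}{143} \approx 4.6014$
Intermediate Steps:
$Q = - \frac{47}{143}$ ($Q = \left(-43\right) \frac{1}{33} + 38 \cdot \frac{1}{39} = - \frac{43}{33} + \frac{38}{39} = - \frac{47}{143} \approx -0.32867$)
$Q \left(-14\right) = \left(- \frac{47}{143}\right) \left(-14\right) = \frac{658}{143}$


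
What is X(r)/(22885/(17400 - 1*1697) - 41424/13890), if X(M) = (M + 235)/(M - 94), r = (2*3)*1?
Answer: 8760939245/4878256856 ≈ 1.7959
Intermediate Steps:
r = 6 (r = 6*1 = 6)
X(M) = (235 + M)/(-94 + M)
X(r)/(22885/(17400 - 1*1697) - 41424/13890) = ((235 + 6)/(-94 + 6))/(22885/(17400 - 1*1697) - 41424/13890) = (241/(-88))/(22885/(17400 - 1697) - 41424*1/13890) = (-1/88*241)/(22885/15703 - 6904/2315) = -241/(88*(22885*(1/15703) - 6904/2315)) = -241/(88*(22885/15703 - 6904/2315)) = -241/(88*(-55434737/36352445)) = -241/88*(-36352445/55434737) = 8760939245/4878256856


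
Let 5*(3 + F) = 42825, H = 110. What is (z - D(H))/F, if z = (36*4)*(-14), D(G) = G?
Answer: -1063/4281 ≈ -0.24831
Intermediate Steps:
F = 8562 (F = -3 + (1/5)*42825 = -3 + 8565 = 8562)
z = -2016 (z = 144*(-14) = -2016)
(z - D(H))/F = (-2016 - 1*110)/8562 = (-2016 - 110)*(1/8562) = -2126*1/8562 = -1063/4281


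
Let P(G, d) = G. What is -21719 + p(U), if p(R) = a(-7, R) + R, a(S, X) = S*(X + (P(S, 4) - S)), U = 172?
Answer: -22751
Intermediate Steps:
a(S, X) = S*X (a(S, X) = S*(X + (S - S)) = S*(X + 0) = S*X)
p(R) = -6*R (p(R) = -7*R + R = -6*R)
-21719 + p(U) = -21719 - 6*172 = -21719 - 1032 = -22751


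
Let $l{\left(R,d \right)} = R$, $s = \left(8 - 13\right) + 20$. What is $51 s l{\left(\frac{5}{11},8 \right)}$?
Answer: $\frac{3825}{11} \approx 347.73$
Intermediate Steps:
$s = 15$ ($s = -5 + 20 = 15$)
$51 s l{\left(\frac{5}{11},8 \right)} = 51 \cdot 15 \cdot \frac{5}{11} = 765 \cdot 5 \cdot \frac{1}{11} = 765 \cdot \frac{5}{11} = \frac{3825}{11}$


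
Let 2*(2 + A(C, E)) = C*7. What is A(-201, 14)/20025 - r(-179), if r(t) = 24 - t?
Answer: -8131561/40050 ≈ -203.04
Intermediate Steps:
A(C, E) = -2 + 7*C/2 (A(C, E) = -2 + (C*7)/2 = -2 + (7*C)/2 = -2 + 7*C/2)
A(-201, 14)/20025 - r(-179) = (-2 + (7/2)*(-201))/20025 - (24 - 1*(-179)) = (-2 - 1407/2)*(1/20025) - (24 + 179) = -1411/2*1/20025 - 1*203 = -1411/40050 - 203 = -8131561/40050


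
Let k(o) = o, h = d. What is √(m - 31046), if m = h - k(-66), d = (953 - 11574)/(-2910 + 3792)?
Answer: I*√54669962/42 ≈ 176.05*I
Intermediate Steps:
d = -10621/882 ≈ -12.042
h = -10621/882 ≈ -12.042
m = 47591/882 (m = -10621/882 - 1*(-66) = -10621/882 + 66 = 47591/882 ≈ 53.958)
√(m - 31046) = √(47591/882 - 31046) = √(-27334981/882) = I*√54669962/42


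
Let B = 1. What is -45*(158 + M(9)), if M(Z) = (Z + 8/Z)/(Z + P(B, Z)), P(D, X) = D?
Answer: -14309/2 ≈ -7154.5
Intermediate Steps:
M(Z) = (Z + 8/Z)/(1 + Z) (M(Z) = (Z + 8/Z)/(Z + 1) = (Z + 8/Z)/(1 + Z))
-45*(158 + M(9)) = -45*(158 + (8 + 9²)/(9*(1 + 9))) = -45*(158 + (⅑)*(8 + 81)/10) = -45*(158 + (⅑)*(⅒)*89) = -45*(158 + 89/90) = -45*14309/90 = -14309/2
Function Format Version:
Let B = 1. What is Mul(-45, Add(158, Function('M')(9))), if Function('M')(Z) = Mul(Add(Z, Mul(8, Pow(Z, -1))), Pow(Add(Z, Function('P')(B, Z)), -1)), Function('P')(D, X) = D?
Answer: Rational(-14309, 2) ≈ -7154.5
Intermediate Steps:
Function('M')(Z) = Mul(Pow(Add(1, Z), -1), Add(Z, Mul(8, Pow(Z, -1)))) (Function('M')(Z) = Mul(Add(Z, Mul(8, Pow(Z, -1))), Pow(Add(Z, 1), -1)) = Mul(Add(Z, Mul(8, Pow(Z, -1))), Pow(Add(1, Z), -1)) = Mul(Pow(Add(1, Z), -1), Add(Z, Mul(8, Pow(Z, -1)))))
Mul(-45, Add(158, Function('M')(9))) = Mul(-45, Add(158, Mul(Pow(9, -1), Pow(Add(1, 9), -1), Add(8, Pow(9, 2))))) = Mul(-45, Add(158, Mul(Rational(1, 9), Pow(10, -1), Add(8, 81)))) = Mul(-45, Add(158, Mul(Rational(1, 9), Rational(1, 10), 89))) = Mul(-45, Add(158, Rational(89, 90))) = Mul(-45, Rational(14309, 90)) = Rational(-14309, 2)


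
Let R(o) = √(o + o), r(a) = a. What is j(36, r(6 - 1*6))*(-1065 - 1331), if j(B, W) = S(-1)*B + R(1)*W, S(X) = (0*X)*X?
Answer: 0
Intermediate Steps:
R(o) = √2*√o (R(o) = √(2*o) = √2*√o)
S(X) = 0 (S(X) = 0*X = 0)
j(B, W) = W*√2 (j(B, W) = 0*B + (√2*√1)*W = 0 + (√2*1)*W = 0 + √2*W = 0 + W*√2 = W*√2)
j(36, r(6 - 1*6))*(-1065 - 1331) = ((6 - 1*6)*√2)*(-1065 - 1331) = ((6 - 6)*√2)*(-2396) = (0*√2)*(-2396) = 0*(-2396) = 0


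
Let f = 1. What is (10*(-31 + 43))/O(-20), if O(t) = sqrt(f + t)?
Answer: -120*I*sqrt(19)/19 ≈ -27.53*I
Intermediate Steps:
O(t) = sqrt(1 + t)
(10*(-31 + 43))/O(-20) = (10*(-31 + 43))/(sqrt(1 - 20)) = (10*12)/(sqrt(-19)) = 120/((I*sqrt(19))) = 120*(-I*sqrt(19)/19) = -120*I*sqrt(19)/19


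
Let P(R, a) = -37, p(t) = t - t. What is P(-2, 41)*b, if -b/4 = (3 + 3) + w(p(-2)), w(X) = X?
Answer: 888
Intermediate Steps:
p(t) = 0
b = -24 (b = -4*((3 + 3) + 0) = -4*(6 + 0) = -4*6 = -24)
P(-2, 41)*b = -37*(-24) = 888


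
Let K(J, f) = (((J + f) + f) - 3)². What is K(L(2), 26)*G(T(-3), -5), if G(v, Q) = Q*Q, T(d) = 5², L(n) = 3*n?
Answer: 75625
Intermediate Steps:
T(d) = 25
K(J, f) = (-3 + J + 2*f)² (K(J, f) = ((J + 2*f) - 3)² = (-3 + J + 2*f)²)
G(v, Q) = Q²
K(L(2), 26)*G(T(-3), -5) = (-3 + 3*2 + 2*26)²*(-5)² = (-3 + 6 + 52)²*25 = 55²*25 = 3025*25 = 75625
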